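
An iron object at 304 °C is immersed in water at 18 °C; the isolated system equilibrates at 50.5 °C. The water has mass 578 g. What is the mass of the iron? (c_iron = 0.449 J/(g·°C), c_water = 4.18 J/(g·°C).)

Heat gained plus heat lost sum to zero:
m×0.449×(50.5 − 304) + 578×4.18×(50.5 − 18) = 0
-113.82 m = -78521
m = -78521/-113.82 ≈ 689.9 g

m ≈ 690 g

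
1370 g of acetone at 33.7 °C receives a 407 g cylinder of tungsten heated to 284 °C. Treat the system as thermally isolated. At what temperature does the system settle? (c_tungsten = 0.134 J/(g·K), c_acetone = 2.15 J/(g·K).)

T_f ≈ 38.3 °C

Heat lost by the tungsten equals heat gained by the acetone:
407·0.134·(284 − T) = 1370·2.15·(T − 33.7)
54.54(284 − T) = 2945.5(T − 33.7)
3000 T = 114752  ⇒  T ≈ 38.25 °C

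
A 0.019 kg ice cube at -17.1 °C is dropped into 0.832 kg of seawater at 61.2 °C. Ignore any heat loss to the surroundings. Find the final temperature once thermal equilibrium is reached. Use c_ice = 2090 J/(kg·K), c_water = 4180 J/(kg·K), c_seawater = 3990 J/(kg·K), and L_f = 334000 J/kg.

Net heat exchanged in the isolated system is zero:
warm ice to 0 °C: 0.019×2090×(0 − (-17.1)) = 679.04
  melt ice: 0.019×334000 = 6346
  warm the meltwater: 79.42 T
  seawater: 3319.7(T − 61.2)
3399.1 T = 203164 − 7025 = 196139
T ≈ 57.70 °C (positive, so assuming full melt was valid).

T_f ≈ 57.7 °C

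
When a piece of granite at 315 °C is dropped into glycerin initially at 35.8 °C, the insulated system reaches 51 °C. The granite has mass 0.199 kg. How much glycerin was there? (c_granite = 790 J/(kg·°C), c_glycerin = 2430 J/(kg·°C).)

Heat lost by the granite = heat gained by the glycerin:
0.199×790×(315 − 51) = m×2430×(51 − 35.8)
36936 m = 41503  ⇒  m ≈ 1.124 kg

m ≈ 1.12 kg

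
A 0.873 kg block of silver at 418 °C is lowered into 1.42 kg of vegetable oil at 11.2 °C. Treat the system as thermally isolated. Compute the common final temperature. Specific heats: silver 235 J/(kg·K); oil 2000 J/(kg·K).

T_f ≈ 38.6 °C

Setting the total heat transfer to zero:
0.873·235·(T − 418) + 1.42·2000·(T − 11.2) = 0
(205.16 + 2840) T = 205.16·418 + 2840·11.2
T = 117563 / 3045.2 = 38.6 °C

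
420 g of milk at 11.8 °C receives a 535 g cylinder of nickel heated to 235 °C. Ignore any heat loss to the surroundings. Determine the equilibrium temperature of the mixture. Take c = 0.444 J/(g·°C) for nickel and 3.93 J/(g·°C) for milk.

T_f ≈ 39.9 °C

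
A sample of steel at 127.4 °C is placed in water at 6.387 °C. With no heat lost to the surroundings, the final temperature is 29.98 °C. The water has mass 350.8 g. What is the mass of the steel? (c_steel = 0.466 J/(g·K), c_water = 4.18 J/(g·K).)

m ≈ 762 g

Conservation of energy gives ΣQ = 0:
m·0.466·(29.98 − 127.4) + 350.8·4.18·(29.98 − 6.387) = 0
-45.4 m = -34595
m = -34595/-45.4 ≈ 762.1 g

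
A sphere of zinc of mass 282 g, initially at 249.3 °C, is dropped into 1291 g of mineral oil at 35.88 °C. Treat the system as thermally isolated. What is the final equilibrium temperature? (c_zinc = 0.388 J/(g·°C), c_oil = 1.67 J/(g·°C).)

Set heat shed by the hot body equal to heat absorbed by the cold body:
282·0.388·(249.3 − T) = 1291·1.67·(T − 35.88)
109.42(249.3 − T) = 2156(T − 35.88)
2265.4 T = 104634  ⇒  T ≈ 46.19 °C

T_f ≈ 46.2 °C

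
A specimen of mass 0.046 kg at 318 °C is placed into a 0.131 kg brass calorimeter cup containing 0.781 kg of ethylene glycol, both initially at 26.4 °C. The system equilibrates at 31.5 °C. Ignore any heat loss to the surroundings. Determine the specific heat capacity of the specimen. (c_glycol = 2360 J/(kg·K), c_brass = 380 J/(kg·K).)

Conservation of energy gives ΣQ = 0:
0.046·c·(31.5 − 318) + 0.781·2360·(31.5 − 26.4) + 0.131·380·(31.5 − 26.4) = 0
-13.18 c = -9654
c = -9654/-13.18 ≈ 732.5 J/(kg·K)

c ≈ 733 J/(kg·K)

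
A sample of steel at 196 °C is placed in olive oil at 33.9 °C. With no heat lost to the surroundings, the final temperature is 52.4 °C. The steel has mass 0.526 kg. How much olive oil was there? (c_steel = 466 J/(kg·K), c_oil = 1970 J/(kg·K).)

m ≈ 0.966 kg

Heat lost by the steel = heat gained by the oil:
0.526·466·(196 − 52.4) = m·1970·(52.4 − 33.9)
36445 m = 35199  ⇒  m ≈ 0.9658 kg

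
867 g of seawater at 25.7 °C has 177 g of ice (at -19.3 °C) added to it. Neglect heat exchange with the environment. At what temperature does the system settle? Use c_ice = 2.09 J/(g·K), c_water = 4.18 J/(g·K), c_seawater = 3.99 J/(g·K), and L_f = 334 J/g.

T_f ≈ 5.4 °C

Heat gained plus heat lost sum to zero:
warm ice to 0 °C: 177·2.09·(0 − (-19.3)) = 7139.6
  latent heat to melt: 177·334 = 59118
  meltwater 0→T: 177·4.18·T = 739.86 T
  seawater cools: 867·3.99·(T − 25.7) = 3459.3(T − 25.7)
4199.2 T = 88905 − 66258 = 22647
T ≈ 5.39 °C. Since T > 0 °C, the all-ice-melts assumption holds.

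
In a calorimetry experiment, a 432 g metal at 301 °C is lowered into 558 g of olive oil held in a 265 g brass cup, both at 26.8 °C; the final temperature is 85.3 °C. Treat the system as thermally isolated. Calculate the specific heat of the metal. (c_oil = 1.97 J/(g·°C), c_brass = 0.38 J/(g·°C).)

c ≈ 0.753 J/(g·°C)

Taking heat into each body as positive, Σ m c ΔT = 0:
432·c·(85.3 − 301) + 558·1.97·(85.3 − 26.8) + 265·0.38·(85.3 − 26.8) = 0
-93182 c = -70198
c = -70198/-93182 ≈ 0.7533 J/(g·°C)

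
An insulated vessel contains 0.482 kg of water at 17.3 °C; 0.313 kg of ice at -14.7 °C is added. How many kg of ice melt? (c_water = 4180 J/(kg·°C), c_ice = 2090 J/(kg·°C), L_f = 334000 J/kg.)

Water can give up m c ΔT = 0.482×4180×17.3 = 34855 J before reaching 0 °C.
Of that, 0.313×2090×14.7 = 9616.3 J goes to bring the ice to 0 °C, leaving 25239 J.
Melting all 0.313 kg of ice would need 0.313×334000 = 104542 J.
Since 25239 < 104542 J, not all the ice melts; equilibrium is at 0 °C.
Mass melted = 25239/334000 ≈ 0.07557 kg.

m_melted ≈ 0.0756 kg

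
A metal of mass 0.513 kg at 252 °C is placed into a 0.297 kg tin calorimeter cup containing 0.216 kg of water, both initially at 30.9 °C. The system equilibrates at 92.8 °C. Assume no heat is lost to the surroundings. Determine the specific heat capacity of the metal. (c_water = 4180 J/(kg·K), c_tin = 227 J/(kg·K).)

c ≈ 735 J/(kg·K)

Conservation of energy gives ΣQ = 0:
0.513×c×(92.8 − 252) + 0.216×4180×(92.8 − 30.9) + 0.297×227×(92.8 − 30.9) = 0
-81.67 c = -60062
c = -60062/-81.67 ≈ 735.4 J/(kg·K)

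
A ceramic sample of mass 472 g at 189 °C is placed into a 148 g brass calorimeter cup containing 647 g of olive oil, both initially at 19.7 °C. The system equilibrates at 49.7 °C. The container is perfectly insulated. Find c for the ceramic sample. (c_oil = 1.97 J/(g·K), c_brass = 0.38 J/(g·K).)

c ≈ 0.607 J/(g·K)

Taking heat into each body as positive, Σ m c ΔT = 0:
472×c×(49.7 − 189) + 647×1.97×(49.7 − 19.7) + 148×0.38×(49.7 − 19.7) = 0
-65750 c = -39925
c = -39925/-65750 ≈ 0.6072 J/(g·K)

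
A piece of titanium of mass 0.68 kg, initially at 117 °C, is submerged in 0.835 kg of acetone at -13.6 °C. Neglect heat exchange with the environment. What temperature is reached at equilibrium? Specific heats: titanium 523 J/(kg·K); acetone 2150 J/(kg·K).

T_f ≈ 8.0 °C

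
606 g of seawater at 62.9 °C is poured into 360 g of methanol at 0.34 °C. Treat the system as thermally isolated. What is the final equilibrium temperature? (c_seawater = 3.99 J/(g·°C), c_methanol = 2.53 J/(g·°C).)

Set heat shed by the hot body equal to heat absorbed by the cold body:
606×3.99×(62.9 − T) = 360×2.53×(T − 0.34)
2417.9(62.9 − T) = 910.8(T − 0.34)
3328.7 T = 152398  ⇒  T ≈ 45.78 °C

T_f ≈ 45.8 °C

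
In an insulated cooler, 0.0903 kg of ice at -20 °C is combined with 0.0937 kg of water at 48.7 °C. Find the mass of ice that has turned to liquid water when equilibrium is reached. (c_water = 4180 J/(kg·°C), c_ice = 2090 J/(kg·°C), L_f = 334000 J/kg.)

Heat available from the water dropping to 0 °C: 0.0937·4180·48.7 = 19074 J.
Of that, 0.0903·2090·20 = 3774.5 J goes to bring the ice to 0 °C, leaving 15300 J.
To melt every bit of ice: 0.0903·334000 = 30160 J.
15300 J < 30160 J, so only part of the ice melts and the system sits at 0 °C.
m_melted·334000 = 15300  ⇒  m_melted ≈ 0.04581 kg.

m_melted ≈ 0.0458 kg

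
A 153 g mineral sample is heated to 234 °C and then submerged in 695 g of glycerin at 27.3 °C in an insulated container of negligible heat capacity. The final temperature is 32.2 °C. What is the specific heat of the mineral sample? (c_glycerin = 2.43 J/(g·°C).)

Net heat exchanged in the isolated system is zero:
153×c×(32.2 − 234) + 695×2.43×(32.2 − 27.3) = 0
-30875 c = -8275.4
c = -8275.4/-30875 ≈ 0.268 J/(g·°C)

c ≈ 0.268 J/(g·°C)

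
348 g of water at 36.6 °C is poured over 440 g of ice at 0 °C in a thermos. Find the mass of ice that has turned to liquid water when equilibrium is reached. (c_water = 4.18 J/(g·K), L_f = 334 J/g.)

Heat available from the water dropping to 0 °C: 348×4.18×36.6 = 53240 J.
Fully melting the ice requires m_ice L_f = 440×334 = 146960 J.
Since 53240 < 146960 J, not all the ice melts; equilibrium is at 0 °C.
Mass melted = 53240/334 ≈ 159.4 g.

m_melted ≈ 159 g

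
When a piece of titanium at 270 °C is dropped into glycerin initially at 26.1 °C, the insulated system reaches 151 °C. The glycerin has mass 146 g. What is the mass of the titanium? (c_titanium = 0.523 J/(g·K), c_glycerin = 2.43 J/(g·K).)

m ≈ 712 g

Heat gained plus heat lost sum to zero:
m·0.523·(151 − 270) + 146·2.43·(151 − 26.1) = 0
-62.24 m = -44312
m = -44312/-62.24 ≈ 712 g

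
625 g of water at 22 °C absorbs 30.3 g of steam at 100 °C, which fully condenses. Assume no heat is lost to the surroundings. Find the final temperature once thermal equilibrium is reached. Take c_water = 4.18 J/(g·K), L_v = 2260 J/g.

T_f ≈ 50.6 °C

Sum of m c ΔT and latent-heat terms is zero:
latent heat released on condensation: 30.3×2260 = 68478
  condensate cools 100→T: 30.3×4.18×(T − 100) = 126.65(T − 100)
  water warms: 625×4.18×(T − 22) = 2612.5(T − 22)
2739.2 T = 68478 + 12665 + 57475 = 138618
T ≈ 50.61 °C (< 100 °C, so full condensation is consistent).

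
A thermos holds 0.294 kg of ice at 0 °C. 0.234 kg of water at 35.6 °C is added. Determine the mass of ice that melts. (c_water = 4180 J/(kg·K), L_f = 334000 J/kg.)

Heat available from the water dropping to 0 °C: 0.234·4180·35.6 = 34821 J.
Melting all 0.294 kg of ice would need 0.294·334000 = 98196 J.
34821 J < 98196 J, so only part of the ice melts and the system sits at 0 °C.
m_melted·334000 = 34821  ⇒  m_melted ≈ 0.1043 kg.

m_melted ≈ 0.104 kg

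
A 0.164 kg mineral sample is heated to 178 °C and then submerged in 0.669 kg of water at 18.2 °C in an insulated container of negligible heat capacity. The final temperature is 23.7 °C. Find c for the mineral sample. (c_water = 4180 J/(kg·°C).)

c ≈ 608 J/(kg·°C)

m_s c (T_s − T_f) = m_water c_water (T_f − T_0):
0.164·c·(178 − 23.7) = 0.669·4180·(23.7 − 18.2)
25.31 c = 15380  ⇒  c ≈ 607.8 J/(kg·°C)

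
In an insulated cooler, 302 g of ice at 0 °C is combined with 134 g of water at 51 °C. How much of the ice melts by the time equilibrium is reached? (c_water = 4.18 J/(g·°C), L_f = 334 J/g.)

m_melted ≈ 85.5 g

Heat available from the water dropping to 0 °C: 134×4.18×51 = 28566 J.
To melt every bit of ice: 302×334 = 100868 J.
That's not enough to melt it all — equilibrium is at 0 °C with ice remaining.
m_melt = 28566 / L_f = 85.53 g.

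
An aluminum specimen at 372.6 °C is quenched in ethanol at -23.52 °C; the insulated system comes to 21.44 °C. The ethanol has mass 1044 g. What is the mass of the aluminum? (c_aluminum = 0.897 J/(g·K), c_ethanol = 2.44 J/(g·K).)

m ≈ 364 g

Energy conservation, ΣQ = 0:
m×0.897×(21.44 − 372.6) + 1044×2.44×(21.44 − (-23.52)) = 0
-314.99 m = -114529
m = -114529/-314.99 ≈ 363.6 g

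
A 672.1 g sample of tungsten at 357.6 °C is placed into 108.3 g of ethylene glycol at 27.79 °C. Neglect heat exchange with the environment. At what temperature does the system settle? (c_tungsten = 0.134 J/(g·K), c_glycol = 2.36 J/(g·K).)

T_f ≈ 113.7 °C

Energy conservation, ΣQ = 0:
672.1×0.134×(T − 357.6) + 108.3×2.36×(T − 27.79) = 0
90.06(T − 357.6) + 255.59(T − 27.79) = 0
345.65 T = 39309
T = 39309/345.65 ≈ 113.72 °C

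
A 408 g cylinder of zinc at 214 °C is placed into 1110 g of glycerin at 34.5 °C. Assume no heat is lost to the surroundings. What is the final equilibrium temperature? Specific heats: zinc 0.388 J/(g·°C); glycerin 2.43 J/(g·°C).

T_f ≈ 44.5 °C

|Q_zinc| = |Q_glycerin|:
408*0.388*(214 − T) = 1110*2.43*(T − 34.5)
158.3(214 − T) = 2697.3(T − 34.5)
2855.6 T = 126934  ⇒  T ≈ 44.45 °C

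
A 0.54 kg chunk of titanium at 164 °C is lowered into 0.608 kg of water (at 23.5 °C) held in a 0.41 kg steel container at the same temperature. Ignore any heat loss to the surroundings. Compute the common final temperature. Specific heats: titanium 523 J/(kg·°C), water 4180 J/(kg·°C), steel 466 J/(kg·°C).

T_f ≈ 36.7 °C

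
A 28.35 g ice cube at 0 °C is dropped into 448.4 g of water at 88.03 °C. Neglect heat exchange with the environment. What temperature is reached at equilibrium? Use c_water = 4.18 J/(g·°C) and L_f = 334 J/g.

Energy conservation, ΣQ = 0:
latent heat to melt: 28.35×334 = 9468.9; warm the meltwater: 118.5 T; water cools: 448.4×4.18×(T − 88.03) = 1874.3(T − 88.03)
1992.8 T = 164996 − 9468.9 = 155527
T ≈ 78.04 °C (positive, so assuming full melt was valid).

T_f ≈ 78.0 °C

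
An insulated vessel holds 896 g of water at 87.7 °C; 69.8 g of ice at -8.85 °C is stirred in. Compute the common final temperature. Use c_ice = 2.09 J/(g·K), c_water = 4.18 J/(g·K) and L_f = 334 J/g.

T_f ≈ 75.3 °C

Setting the total heat transfer to zero:
warm ice to 0 °C: 69.8×2.09×(0 − (-8.85)) = 1291.1; fusion: m_ice L_f = 69.8×334 = 23313; warm the meltwater: 291.76 T; water: 3745.3(T − 87.7)
4037 T = 328461 − 24604 = 303857
T ≈ 75.27 °C (positive, so assuming full melt was valid).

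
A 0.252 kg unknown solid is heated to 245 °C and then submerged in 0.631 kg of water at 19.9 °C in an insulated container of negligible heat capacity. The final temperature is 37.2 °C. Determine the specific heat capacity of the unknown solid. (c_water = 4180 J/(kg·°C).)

Energy conservation, ΣQ = 0:
0.252·c·(37.2 − 245) + 0.631·4180·(37.2 − 19.9) = 0
-52.37 c = -45630
c = -45630/-52.37 ≈ 871.4 J/(kg·°C)

c ≈ 871 J/(kg·°C)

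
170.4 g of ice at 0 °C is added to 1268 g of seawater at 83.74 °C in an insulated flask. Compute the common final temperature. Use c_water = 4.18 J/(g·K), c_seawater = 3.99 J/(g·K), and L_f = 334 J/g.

Setting the total heat transfer to zero:
melt ice: 170.4·334 = 56914; meltwater 0→T: 170.4·4.18·T = 712.27 T; seawater: 5059.3(T − 83.74)
5771.6 T = 423667 − 56914 = 366754
T ≈ 63.54 °C — above 0 °C, consistent with complete melting.

T_f ≈ 63.5 °C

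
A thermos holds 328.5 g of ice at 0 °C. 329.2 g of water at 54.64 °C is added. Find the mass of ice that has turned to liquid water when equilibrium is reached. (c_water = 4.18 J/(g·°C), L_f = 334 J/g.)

Cooling the water to 0 °C releases 329.2×4.18×54.64 = 75188 J.
Melting all 328.5 g of ice would need 328.5×334 = 109719 J.
75188 J < 109719 J, so only part of the ice melts and the system sits at 0 °C.
m_melt = 75188 / L_f = 225.1 g.

m_melted ≈ 225 g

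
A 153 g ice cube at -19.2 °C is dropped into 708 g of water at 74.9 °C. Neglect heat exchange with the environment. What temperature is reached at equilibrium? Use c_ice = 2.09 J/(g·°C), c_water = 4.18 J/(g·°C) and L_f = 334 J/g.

Energy balance with sensible and latent terms:
warm ice to 0 °C: 153×2.09×(0 − (-19.2)) = 6139.6; melt ice: 153×334 = 51102; warm the meltwater: 639.54 T; water: 2959.4(T − 74.9)
3599 T = 221662 − 57242 = 164420
T ≈ 45.69 °C (positive, so assuming full melt was valid).

T_f ≈ 45.7 °C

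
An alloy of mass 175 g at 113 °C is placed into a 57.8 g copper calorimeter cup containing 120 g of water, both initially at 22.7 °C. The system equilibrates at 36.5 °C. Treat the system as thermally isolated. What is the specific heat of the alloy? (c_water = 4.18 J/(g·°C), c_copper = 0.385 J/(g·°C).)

c ≈ 0.54 J/(g·°C)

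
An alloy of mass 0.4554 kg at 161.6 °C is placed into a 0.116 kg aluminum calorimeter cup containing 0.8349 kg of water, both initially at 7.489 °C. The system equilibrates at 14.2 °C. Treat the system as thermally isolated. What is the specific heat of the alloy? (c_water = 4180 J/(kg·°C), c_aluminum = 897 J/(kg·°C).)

c ≈ 359 J/(kg·°C)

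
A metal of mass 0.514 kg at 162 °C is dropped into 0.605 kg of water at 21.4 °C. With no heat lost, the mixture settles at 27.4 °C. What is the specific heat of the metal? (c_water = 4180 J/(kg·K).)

c ≈ 219 J/(kg·K)

m_s c (T_s − T_f) = m_water c_water (T_f − T_0):
0.514×c×(162 − 27.4) = 0.605×4180×(27.4 − 21.4)
69.18 c = 15173  ⇒  c ≈ 219.3 J/(kg·K)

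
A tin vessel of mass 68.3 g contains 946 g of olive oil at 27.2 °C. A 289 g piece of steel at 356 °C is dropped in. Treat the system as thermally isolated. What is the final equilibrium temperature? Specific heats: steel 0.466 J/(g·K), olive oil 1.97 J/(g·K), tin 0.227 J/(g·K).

T_f ≈ 49.2 °C

T_f is the heat-capacity-weighted average of the initial temperatures:
T_f = (134.67×356 + 1863.6×27.2 + 15.5×27.2) / (134.67 + 1863.6 + 15.5)
    = 99056 / 2013.8 ≈ 49.19 °C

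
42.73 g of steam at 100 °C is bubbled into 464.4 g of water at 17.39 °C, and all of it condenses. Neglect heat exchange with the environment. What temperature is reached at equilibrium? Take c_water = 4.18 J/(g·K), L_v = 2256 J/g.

T_f ≈ 69.8 °C

Conservation of energy gives ΣQ = 0:
latent heat released on condensation: 42.73·2256 = 96399; condensate cools 100→T: 42.73·4.18·(T − 100) = 178.61(T − 100); original water: 1941.2(T − 17.39)
2119.8 T = 96399 + 17861 + 33757 = 148017
T ≈ 69.83 °C (< 100 °C, so full condensation is consistent).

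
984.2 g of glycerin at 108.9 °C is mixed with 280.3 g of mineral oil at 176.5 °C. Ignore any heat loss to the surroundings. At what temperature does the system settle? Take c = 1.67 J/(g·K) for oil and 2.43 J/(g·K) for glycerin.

T_f ≈ 120.0 °C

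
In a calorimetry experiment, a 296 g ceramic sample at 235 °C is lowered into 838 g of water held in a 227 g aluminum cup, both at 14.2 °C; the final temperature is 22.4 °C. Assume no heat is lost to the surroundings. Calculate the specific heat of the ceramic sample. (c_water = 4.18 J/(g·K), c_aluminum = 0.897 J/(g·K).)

Let T be the final temperature. ΣQ_i = 0:
296·c·(22.4 − 235) + 838·4.18·(22.4 − 14.2) + 227·0.897·(22.4 − 14.2) = 0
-62930 c = -30393
c = -30393/-62930 ≈ 0.483 J/(g·K)

c ≈ 0.483 J/(g·K)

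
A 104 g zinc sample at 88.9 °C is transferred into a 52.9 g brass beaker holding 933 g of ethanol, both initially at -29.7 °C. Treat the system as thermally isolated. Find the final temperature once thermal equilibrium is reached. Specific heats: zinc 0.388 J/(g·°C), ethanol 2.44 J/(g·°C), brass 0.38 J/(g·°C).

T_f ≈ -27.7 °C

Setting the total heat transfer to zero:
104×0.388×(T − 88.9) + 933×2.44×(T − (-29.7)) + 52.9×0.38×(T − (-29.7)) = 0
40.35(T − 88.9) + 2276.5(T − (-29.7)) + 20.1(T − (-29.7)) = 0
2337 T = -64622
T = -64622/2337 ≈ -27.65 °C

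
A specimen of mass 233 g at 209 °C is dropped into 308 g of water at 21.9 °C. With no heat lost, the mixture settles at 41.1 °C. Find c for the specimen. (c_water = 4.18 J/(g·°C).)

c ≈ 0.632 J/(g·°C)

m_s c (T_s − T_f) = m_water c_water (T_f − T_0):
233·c·(209 − 41.1) = 308·4.18·(41.1 − 21.9)
39121 c = 24719  ⇒  c ≈ 0.6319 J/(g·°C)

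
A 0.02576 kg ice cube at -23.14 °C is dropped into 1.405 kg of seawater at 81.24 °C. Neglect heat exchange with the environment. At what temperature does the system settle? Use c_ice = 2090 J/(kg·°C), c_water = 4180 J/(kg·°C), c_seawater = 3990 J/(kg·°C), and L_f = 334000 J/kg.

T_f ≈ 78.0 °C

Setting the total heat transfer to zero:
warm ice to 0 °C: 0.02576·2090·(0 − (-23.14)) = 1245.8; latent heat to melt: 0.02576·334000 = 8603.8; meltwater 0→T: 0.02576·4180·T = 107.68 T; seawater cools: 1.405·3990·(T − 81.24) = 5605.9(T − 81.24)
5713.6 T = 455427 − 9849.7 = 445578
T ≈ 77.99 °C — above 0 °C, consistent with complete melting.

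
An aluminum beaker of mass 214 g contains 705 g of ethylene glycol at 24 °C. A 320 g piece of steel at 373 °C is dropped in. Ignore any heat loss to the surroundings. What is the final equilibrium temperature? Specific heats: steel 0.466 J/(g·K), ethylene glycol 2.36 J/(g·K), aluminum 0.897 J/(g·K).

Setting the total heat transfer to zero:
320×0.466×(T − 373) + 705×2.36×(T − 24) + 214×0.897×(T − 24) = 0
2004.9 T = 100160
T ≈ 49.96 °C

T_f ≈ 50.0 °C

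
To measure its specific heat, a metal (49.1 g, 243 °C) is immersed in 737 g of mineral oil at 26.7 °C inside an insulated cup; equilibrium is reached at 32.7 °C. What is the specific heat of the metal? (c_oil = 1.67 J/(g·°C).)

Heat gained plus heat lost sum to zero:
49.1×c×(32.7 − 243) + 737×1.67×(32.7 − 26.7) = 0
-10326 c = -7384.7
c = -7384.7/-10326 ≈ 0.7152 J/(g·°C)

c ≈ 0.715 J/(g·°C)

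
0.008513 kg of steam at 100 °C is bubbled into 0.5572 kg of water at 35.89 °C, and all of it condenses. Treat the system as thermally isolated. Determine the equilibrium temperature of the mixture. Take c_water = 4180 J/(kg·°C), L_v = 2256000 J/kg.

T_f ≈ 45.0 °C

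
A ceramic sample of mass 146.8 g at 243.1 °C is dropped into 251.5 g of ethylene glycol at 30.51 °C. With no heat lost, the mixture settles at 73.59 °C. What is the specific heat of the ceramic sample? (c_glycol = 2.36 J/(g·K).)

c ≈ 1.03 J/(g·K)

Taking heat into each body as positive, Σ m c ΔT = 0:
146.8·c·(73.59 − 243.1) + 251.5·2.36·(73.59 − 30.51) = 0
-24884 c = -25570
c = -25570/-24884 ≈ 1.028 J/(g·K)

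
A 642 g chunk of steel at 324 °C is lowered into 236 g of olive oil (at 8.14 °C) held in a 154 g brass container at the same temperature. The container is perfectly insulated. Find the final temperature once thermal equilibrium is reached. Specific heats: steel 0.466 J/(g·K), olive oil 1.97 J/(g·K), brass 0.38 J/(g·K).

Taking heat into each body as positive, Σ m c ΔT = 0:
642·0.466·(T − 324) + 236·1.97·(T − 8.14) + 154·0.38·(T − 8.14) = 0
299.17(T − 324) + 464.92(T − 8.14) + 58.52(T − 8.14) = 0
822.61 T = 101193
T = 101193/822.61 ≈ 123.01 °C

T_f ≈ 123.0 °C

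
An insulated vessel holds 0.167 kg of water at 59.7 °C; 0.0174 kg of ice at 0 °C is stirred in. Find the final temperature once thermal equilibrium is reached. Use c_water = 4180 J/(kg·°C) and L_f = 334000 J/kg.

T_f ≈ 46.5 °C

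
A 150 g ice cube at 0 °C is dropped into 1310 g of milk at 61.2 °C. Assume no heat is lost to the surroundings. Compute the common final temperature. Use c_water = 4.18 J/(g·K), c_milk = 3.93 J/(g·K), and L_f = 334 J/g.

T_f ≈ 45.9 °C

Net heat exchanged in the isolated system is zero:
fusion: m_ice L_f = 150·334 = 50100
  meltwater 0→T: 150·4.18·T = 627 T
  milk cools: 1310·3.93·(T − 61.2) = 5148.3(T − 61.2)
5775.3 T = 315076 − 50100 = 264976
T ≈ 45.88 °C (positive, so assuming full melt was valid).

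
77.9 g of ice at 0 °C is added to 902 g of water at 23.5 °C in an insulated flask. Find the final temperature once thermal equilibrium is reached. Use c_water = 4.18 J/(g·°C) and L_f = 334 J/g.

T_f ≈ 15.3 °C

Setting the total heat transfer to zero:
latent heat to melt: 77.9×334 = 26019
  meltwater 0→T: 77.9×4.18×T = 325.62 T
  water cools: 902×4.18×(T − 23.5) = 3770.4(T − 23.5)
4096 T = 88603 − 26019 = 62585
T ≈ 15.28 °C — above 0 °C, consistent with complete melting.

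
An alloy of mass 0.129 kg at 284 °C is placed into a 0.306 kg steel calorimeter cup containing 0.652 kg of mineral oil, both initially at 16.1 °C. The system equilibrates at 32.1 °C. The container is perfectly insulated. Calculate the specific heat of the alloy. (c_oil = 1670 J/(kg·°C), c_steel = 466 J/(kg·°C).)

c ≈ 606 J/(kg·°C)

Heat gained plus heat lost sum to zero:
0.129×c×(32.1 − 284) + 0.652×1670×(32.1 − 16.1) + 0.306×466×(32.1 − 16.1) = 0
-32.5 c = -19703
c = -19703/-32.5 ≈ 606.3 J/(kg·°C)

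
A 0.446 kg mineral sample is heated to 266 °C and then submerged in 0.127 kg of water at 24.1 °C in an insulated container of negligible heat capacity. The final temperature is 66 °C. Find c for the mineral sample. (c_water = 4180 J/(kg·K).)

c ≈ 249 J/(kg·K)

Heat gained plus heat lost sum to zero:
0.446×c×(66 − 266) + 0.127×4180×(66 − 24.1) = 0
-89.2 c = -22243
c = -22243/-89.2 ≈ 249.4 J/(kg·K)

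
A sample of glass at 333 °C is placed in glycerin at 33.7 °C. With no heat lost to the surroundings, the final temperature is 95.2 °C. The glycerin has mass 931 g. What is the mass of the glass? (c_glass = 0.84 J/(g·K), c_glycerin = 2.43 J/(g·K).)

|Q_glass| = |Q_glycerin|:
m·0.84·(333 − 95.2) = 931·2.43·(95.2 − 33.7)
199.75 m = 139133  ⇒  m ≈ 696.5 g

m ≈ 697 g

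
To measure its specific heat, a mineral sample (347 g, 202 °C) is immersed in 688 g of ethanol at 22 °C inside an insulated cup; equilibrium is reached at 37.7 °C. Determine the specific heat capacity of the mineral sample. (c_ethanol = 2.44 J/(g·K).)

c ≈ 0.462 J/(g·K)

Heat lost by the mineral sample = heat gained by the ethanol:
347×c×(202 − 37.7) = 688×2.44×(37.7 − 22)
57012 c = 26356  ⇒  c ≈ 0.4623 J/(g·K)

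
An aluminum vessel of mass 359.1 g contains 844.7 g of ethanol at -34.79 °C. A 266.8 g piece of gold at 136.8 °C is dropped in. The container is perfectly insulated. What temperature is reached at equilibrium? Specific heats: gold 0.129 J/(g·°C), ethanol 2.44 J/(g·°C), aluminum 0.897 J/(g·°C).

Net heat exchanged in the isolated system is zero:
266.8·0.129·(T − 136.8) + 844.7·2.44·(T − (-34.79)) + 359.1·0.897·(T − (-34.79)) = 0
34.42(T − 136.8) + 2061.1(T − (-34.79)) + 322.11(T − (-34.79)) = 0
2417.6 T = -78203
T = -78203/2417.6 ≈ -32.35 °C

T_f ≈ -32.3 °C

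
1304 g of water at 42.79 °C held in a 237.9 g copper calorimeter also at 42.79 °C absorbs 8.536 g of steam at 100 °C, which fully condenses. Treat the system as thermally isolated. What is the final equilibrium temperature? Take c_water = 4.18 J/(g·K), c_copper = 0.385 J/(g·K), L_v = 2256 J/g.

Let T be the final temperature. ΣQ_i = 0:
steam→water at 100 °C releases m L_v = 8.536×2256 = 19257
  condensate cools 100→T: 8.536×4.18×(T − 100) = 35.68(T − 100)
  original water: 5450.7(T − 42.79)
  cup: 91.59(T − 42.79)
5578 T = 19257 + 3568 + 237156 = 259981
T ≈ 46.61 °C — below 100 °C, confirming all the steam condensed.

T_f ≈ 46.6 °C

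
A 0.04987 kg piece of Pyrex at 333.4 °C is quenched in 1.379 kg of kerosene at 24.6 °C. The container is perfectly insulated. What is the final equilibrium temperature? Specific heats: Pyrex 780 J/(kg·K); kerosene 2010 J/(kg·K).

T_f ≈ 28.9 °C

Setting the total heat transfer to zero:
0.04987×780×(T − 333.4) + 1.379×2010×(T − 24.6) = 0
38.9(T − 333.4) + 2771.8(T − 24.6) = 0
(38.9 + 2771.8) T = 38.9×333.4 + 2771.8×24.6
T = 81155/2810.7 ≈ 28.87 °C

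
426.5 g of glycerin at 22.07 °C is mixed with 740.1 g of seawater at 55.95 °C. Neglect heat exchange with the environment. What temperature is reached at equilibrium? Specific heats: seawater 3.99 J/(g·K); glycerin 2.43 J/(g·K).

T_f ≈ 47.1 °C

Taking heat into each body as positive, Σ m c ΔT = 0:
740.1*3.99*(T − 55.95) + 426.5*2.43*(T − 22.07) = 0
3989.4 T = 188094
T = 188094/3989.4 ≈ 47.15 °C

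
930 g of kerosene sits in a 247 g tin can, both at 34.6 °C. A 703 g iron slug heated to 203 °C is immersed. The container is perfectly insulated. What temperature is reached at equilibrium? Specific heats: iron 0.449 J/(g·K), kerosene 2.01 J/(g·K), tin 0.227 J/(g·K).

T_f ≈ 58.3 °C

Setting the total heat transfer to zero:
703×0.449×(T − 203) + 930×2.01×(T − 34.6) + 247×0.227×(T − 34.6) = 0
315.65(T − 203) + 1869.3(T − 34.6) + 56.07(T − 34.6) = 0
2241 T = 130694
T ≈ 58.32 °C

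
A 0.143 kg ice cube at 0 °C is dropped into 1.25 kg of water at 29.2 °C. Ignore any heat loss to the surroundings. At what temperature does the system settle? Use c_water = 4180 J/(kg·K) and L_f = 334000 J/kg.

T_f ≈ 18.0 °C

Taking heat into each body as positive, Σ m c ΔT = 0:
melt ice: 0.143·334000 = 47762
  meltwater 0→T: 0.143·4180·T = 597.74 T
  water cools: 1.25·4180·(T − 29.2) = 5225(T − 29.2)
5822.7 T = 152570 − 47762 = 104808
T ≈ 18.00 °C. Since T > 0 °C, the all-ice-melts assumption holds.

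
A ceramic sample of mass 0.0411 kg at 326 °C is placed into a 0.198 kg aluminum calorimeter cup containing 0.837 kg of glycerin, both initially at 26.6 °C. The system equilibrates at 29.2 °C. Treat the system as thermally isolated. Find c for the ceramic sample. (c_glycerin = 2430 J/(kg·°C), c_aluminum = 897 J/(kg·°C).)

Conservation of energy gives ΣQ = 0:
0.0411·c·(29.2 − 326) + 0.837·2430·(29.2 − 26.6) + 0.198·897·(29.2 − 26.6) = 0
-12.2 c = -5749.9
c = -5749.9/-12.2 ≈ 471.4 J/(kg·°C)

c ≈ 471 J/(kg·°C)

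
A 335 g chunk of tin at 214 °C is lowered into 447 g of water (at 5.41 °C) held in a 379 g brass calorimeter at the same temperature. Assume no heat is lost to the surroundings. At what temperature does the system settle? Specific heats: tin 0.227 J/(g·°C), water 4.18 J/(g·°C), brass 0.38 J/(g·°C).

Setting the total heat transfer to zero:
335·0.227·(T − 214) + 447·4.18·(T − 5.41) + 379·0.38·(T − 5.41) = 0
(76.05 + 1868.5 + 144.02) T = 76.05·214 + 1868.5·5.41 + 144.02·5.41
T ≈ 13.00 °C

T_f ≈ 13.0 °C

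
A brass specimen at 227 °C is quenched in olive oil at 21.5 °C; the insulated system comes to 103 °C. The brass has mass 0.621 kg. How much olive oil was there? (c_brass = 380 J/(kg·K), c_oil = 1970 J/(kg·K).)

m ≈ 0.182 kg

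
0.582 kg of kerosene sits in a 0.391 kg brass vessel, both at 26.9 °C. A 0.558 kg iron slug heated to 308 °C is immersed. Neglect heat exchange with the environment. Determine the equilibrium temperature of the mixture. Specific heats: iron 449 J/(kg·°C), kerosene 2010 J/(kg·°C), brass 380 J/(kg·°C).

T_f ≈ 71.8 °C

Taking heat into each body as positive, Σ m c ΔT = 0:
0.558×449×(T − 308) + 0.582×2010×(T − 26.9) + 0.391×380×(T − 26.9) = 0
250.54(T − 308) + 1169.8(T − 26.9) + 148.58(T − 26.9) = 0
1568.9 T = 112632
T = 112632 / 1568.9 = 71.8 °C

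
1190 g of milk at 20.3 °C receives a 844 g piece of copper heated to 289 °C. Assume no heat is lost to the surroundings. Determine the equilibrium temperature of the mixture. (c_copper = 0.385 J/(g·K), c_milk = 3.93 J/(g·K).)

With ΣQ=0 the equilibrium temperature is the m·c-weighted mean:
T_f = (324.94×289 + 4676.7×20.3) / (324.94 + 4676.7)
    = 188845 / 5001.6 ≈ 37.76 °C

T_f ≈ 37.8 °C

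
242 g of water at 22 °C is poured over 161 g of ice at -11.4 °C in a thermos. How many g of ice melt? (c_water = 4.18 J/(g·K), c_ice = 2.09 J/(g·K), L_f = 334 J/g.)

Cooling the water to 0 °C releases 242·4.18·22 = 22254 J.
Of that, 161·2.09·11.4 = 3836 J goes to bring the ice to 0 °C, leaving 18418 J.
Fully melting the ice requires m_ice L_f = 161·334 = 53774 J.
18418 J < 53774 J, so only part of the ice melts and the system sits at 0 °C.
Mass melted = 18418/334 ≈ 55.14 g.

m_melted ≈ 55.1 g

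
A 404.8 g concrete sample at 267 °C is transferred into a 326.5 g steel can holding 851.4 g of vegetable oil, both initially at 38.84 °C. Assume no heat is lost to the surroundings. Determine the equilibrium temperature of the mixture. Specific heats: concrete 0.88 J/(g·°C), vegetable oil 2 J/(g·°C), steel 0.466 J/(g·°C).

T_f ≈ 75.6 °C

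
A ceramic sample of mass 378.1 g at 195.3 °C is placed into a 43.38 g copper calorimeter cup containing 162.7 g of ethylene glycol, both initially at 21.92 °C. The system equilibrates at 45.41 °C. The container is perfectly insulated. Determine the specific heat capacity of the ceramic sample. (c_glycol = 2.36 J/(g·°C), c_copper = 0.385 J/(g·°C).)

Let T be the final temperature. ΣQ_i = 0:
378.1×c×(45.41 − 195.3) + 162.7×2.36×(45.41 − 21.92) + 43.38×0.385×(45.41 − 21.92) = 0
-56673 c = -9411.8
c = -9411.8/-56673 ≈ 0.1661 J/(g·°C)

c ≈ 0.166 J/(g·°C)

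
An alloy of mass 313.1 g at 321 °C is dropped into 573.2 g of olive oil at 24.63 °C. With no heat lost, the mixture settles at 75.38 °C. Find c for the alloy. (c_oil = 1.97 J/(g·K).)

c ≈ 0.745 J/(g·K)

m_s c (T_s − T_f) = m_oil c_oil (T_f − T_0):
313.1·c·(321 − 75.38) = 573.2·1.97·(75.38 − 24.63)
76904 c = 57307  ⇒  c ≈ 0.7452 J/(g·K)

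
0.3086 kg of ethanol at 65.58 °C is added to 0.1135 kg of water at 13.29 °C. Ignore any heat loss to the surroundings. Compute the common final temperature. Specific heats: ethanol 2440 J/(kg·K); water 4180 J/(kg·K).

T_f ≈ 45.4 °C

Set heat shed by the hot body equal to heat absorbed by the cold body:
0.3086*2440*(65.58 − T) = 0.1135*4180*(T − 13.29)
752.98(65.58 − T) = 474.43(T − 13.29)
1227.4 T = 55686  ⇒  T ≈ 45.37 °C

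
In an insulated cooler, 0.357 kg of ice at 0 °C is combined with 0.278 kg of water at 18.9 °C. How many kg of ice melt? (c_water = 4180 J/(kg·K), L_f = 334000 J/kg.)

m_melted ≈ 0.0658 kg

Heat available from the water dropping to 0 °C: 0.278×4180×18.9 = 21963 J.
To melt every bit of ice: 0.357×334000 = 119238 J.
That's not enough to melt it all — equilibrium is at 0 °C with ice remaining.
Mass melted = 21963/334000 ≈ 0.06576 kg.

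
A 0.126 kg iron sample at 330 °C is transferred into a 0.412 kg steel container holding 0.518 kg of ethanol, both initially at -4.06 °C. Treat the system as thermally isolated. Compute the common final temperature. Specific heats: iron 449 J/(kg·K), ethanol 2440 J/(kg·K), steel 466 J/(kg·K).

Energy conservation, ΣQ = 0:
0.126·449·(T − 330) + 0.518·2440·(T − (-4.06)) + 0.412·466·(T − (-4.06)) = 0
56.57(T − 330) + 1263.9(T − (-4.06)) + 191.99(T − (-4.06)) = 0
1512.5 T = 12758
T = 12758/1512.5 ≈ 8.44 °C

T_f ≈ 8.4 °C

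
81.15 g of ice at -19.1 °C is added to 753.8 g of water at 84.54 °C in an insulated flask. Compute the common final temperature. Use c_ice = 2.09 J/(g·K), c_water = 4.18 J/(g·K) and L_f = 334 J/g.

T_f ≈ 67.6 °C

Heat gained plus heat lost sum to zero:
warm ice to 0 °C: 81.15×2.09×(0 − (-19.1)) = 3239.4; fusion: m_ice L_f = 81.15×334 = 27104; warm the meltwater: 339.21 T; water: 3150.9(T − 84.54)
3490.1 T = 266376 − 30344 = 236032
T ≈ 67.63 °C. Since T > 0 °C, the all-ice-melts assumption holds.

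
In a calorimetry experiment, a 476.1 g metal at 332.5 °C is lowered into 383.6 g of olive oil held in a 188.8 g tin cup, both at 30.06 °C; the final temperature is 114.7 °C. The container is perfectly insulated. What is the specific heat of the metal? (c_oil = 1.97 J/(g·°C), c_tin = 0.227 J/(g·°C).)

c ≈ 0.652 J/(g·°C)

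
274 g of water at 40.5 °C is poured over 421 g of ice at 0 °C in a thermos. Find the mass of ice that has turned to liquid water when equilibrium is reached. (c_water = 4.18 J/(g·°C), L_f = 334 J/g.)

Heat available from the water dropping to 0 °C: 274·4.18·40.5 = 46385 J.
Melting all 421 g of ice would need 421·334 = 140614 J.
46385 J < 140614 J, so only part of the ice melts and the system sits at 0 °C.
m_melt = 46385 / L_f = 138.9 g.

m_melted ≈ 139 g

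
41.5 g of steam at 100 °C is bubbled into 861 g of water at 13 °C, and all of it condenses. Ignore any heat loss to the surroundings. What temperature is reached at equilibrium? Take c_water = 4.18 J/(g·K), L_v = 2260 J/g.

Conservation of energy gives ΣQ = 0:
latent heat released on condensation: 41.5·2260 = 93790
  condensed water 100 °C→T: 173.47(T − 100)
  original water: 3599(T − 13)
3772.4 T = 93790 + 17347 + 46787 = 157924
T ≈ 41.86 °C, under the boiling point, so the assumption holds.

T_f ≈ 41.9 °C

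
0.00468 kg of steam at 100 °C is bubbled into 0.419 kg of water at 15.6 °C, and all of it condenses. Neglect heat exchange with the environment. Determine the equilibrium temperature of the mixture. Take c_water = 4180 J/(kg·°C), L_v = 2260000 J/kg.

T_f ≈ 22.5 °C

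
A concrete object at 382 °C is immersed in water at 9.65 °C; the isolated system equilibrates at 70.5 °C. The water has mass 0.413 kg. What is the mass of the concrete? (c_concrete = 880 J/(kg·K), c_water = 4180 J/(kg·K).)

m ≈ 0.383 kg

Let T be the final temperature. ΣQ_i = 0:
m×880×(70.5 − 382) + 0.413×4180×(70.5 − 9.65) = 0
-274120 m = -105048
m = -105048/-274120 ≈ 0.3832 kg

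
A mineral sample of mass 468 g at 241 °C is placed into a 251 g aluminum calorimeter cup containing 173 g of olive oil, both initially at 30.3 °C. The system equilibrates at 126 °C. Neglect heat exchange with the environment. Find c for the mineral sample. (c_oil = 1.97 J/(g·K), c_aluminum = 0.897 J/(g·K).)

Let T be the final temperature. ΣQ_i = 0:
468×c×(126 − 241) + 173×1.97×(126 − 30.3) + 251×0.897×(126 − 30.3) = 0
-53820 c = -54162
c = -54162/-53820 ≈ 1.006 J/(g·K)

c ≈ 1.01 J/(g·K)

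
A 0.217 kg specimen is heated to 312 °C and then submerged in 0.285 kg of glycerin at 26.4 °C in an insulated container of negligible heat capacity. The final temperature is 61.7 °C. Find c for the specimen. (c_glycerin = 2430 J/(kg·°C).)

c ≈ 450 J/(kg·°C)

Taking heat into each body as positive, Σ m c ΔT = 0:
0.217×c×(61.7 − 312) + 0.285×2430×(61.7 − 26.4) = 0
-54.32 c = -24447
c = -24447/-54.32 ≈ 450.1 J/(kg·°C)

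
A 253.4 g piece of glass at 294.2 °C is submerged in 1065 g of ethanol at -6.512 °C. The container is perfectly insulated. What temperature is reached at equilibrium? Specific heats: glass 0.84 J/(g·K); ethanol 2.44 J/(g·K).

T_f ≈ 16.3 °C

T_f = Σ m_i c_i T_i / Σ m_i c_i:
T_f = (212.86×294.2 + 2598.6×(-6.512)) / (212.86 + 2598.6)
    = 45700 / 2811.5 ≈ 16.25 °C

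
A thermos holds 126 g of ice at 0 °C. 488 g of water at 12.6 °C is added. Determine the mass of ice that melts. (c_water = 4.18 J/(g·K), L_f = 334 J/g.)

Water can give up m c ΔT = 488·4.18·12.6 = 25702 J before reaching 0 °C.
To melt every bit of ice: 126·334 = 42084 J.
25702 J < 42084 J, so only part of the ice melts and the system sits at 0 °C.
Mass melted = 25702/334 ≈ 76.95 g.

m_melted ≈ 77 g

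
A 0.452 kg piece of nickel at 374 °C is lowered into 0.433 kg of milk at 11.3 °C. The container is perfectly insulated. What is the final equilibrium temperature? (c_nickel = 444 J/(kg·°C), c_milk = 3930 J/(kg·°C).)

T_f = Σ m_i c_i T_i / Σ m_i c_i:
T_f = (200.69*374 + 1701.7*11.3) / (200.69 + 1701.7)
    = 94286 / 1902.4 ≈ 49.56 °C

T_f ≈ 49.6 °C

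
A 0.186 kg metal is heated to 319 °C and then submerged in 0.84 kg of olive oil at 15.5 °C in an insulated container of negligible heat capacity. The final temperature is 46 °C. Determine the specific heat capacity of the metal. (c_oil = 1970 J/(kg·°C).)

c ≈ 994 J/(kg·°C)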